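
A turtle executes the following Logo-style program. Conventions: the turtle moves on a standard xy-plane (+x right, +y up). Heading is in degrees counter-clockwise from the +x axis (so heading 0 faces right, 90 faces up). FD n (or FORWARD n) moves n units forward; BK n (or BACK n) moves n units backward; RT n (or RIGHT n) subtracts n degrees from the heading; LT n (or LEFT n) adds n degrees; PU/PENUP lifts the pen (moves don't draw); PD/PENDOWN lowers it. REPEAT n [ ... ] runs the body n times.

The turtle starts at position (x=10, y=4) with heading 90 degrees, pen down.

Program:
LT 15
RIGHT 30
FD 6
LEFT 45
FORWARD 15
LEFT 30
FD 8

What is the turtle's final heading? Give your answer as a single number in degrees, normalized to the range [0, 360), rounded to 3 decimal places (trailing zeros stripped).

Executing turtle program step by step:
Start: pos=(10,4), heading=90, pen down
LT 15: heading 90 -> 105
RT 30: heading 105 -> 75
FD 6: (10,4) -> (11.553,9.796) [heading=75, draw]
LT 45: heading 75 -> 120
FD 15: (11.553,9.796) -> (4.053,22.786) [heading=120, draw]
LT 30: heading 120 -> 150
FD 8: (4.053,22.786) -> (-2.875,26.786) [heading=150, draw]
Final: pos=(-2.875,26.786), heading=150, 3 segment(s) drawn

Answer: 150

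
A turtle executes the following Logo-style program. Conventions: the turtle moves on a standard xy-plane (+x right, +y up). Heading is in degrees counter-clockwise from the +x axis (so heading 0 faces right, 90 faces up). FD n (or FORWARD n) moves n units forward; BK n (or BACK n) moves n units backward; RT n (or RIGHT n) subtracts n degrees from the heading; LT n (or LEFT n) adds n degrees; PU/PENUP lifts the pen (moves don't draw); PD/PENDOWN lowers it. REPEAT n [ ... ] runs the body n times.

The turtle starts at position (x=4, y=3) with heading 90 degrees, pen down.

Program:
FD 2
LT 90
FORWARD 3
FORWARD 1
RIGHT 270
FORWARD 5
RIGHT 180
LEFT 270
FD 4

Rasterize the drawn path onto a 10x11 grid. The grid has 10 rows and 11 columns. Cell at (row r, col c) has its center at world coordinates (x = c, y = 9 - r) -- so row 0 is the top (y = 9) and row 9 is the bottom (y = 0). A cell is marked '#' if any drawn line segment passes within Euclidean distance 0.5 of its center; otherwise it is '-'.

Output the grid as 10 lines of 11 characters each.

Answer: -----------
-----------
-----------
-----------
#####------
#---#------
#---#------
#----------
#----------
#####------

Derivation:
Segment 0: (4,3) -> (4,5)
Segment 1: (4,5) -> (1,5)
Segment 2: (1,5) -> (0,5)
Segment 3: (0,5) -> (0,0)
Segment 4: (0,0) -> (4,0)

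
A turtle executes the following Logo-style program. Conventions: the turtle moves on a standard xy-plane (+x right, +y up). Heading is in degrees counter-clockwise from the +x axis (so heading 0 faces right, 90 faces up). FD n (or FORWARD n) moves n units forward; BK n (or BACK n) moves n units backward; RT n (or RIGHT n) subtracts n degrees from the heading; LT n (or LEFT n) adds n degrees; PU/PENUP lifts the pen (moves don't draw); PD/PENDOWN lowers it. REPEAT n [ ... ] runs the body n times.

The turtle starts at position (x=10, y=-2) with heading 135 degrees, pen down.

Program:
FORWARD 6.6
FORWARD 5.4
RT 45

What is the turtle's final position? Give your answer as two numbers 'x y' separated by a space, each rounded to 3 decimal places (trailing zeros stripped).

Executing turtle program step by step:
Start: pos=(10,-2), heading=135, pen down
FD 6.6: (10,-2) -> (5.333,2.667) [heading=135, draw]
FD 5.4: (5.333,2.667) -> (1.515,6.485) [heading=135, draw]
RT 45: heading 135 -> 90
Final: pos=(1.515,6.485), heading=90, 2 segment(s) drawn

Answer: 1.515 6.485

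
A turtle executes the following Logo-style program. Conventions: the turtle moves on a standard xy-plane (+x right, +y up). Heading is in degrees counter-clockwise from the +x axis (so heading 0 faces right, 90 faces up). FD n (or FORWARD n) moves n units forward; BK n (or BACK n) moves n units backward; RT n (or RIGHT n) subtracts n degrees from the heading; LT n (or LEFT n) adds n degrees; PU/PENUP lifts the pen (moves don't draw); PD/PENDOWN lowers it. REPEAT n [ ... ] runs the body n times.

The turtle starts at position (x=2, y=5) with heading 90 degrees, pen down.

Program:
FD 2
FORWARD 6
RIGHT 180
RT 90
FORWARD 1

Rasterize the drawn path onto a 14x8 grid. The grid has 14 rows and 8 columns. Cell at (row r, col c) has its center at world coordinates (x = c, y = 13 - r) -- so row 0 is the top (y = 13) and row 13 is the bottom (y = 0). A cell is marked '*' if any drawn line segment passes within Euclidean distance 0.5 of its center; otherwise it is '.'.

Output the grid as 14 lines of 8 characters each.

Answer: .**.....
..*.....
..*.....
..*.....
..*.....
..*.....
..*.....
..*.....
..*.....
........
........
........
........
........

Derivation:
Segment 0: (2,5) -> (2,7)
Segment 1: (2,7) -> (2,13)
Segment 2: (2,13) -> (1,13)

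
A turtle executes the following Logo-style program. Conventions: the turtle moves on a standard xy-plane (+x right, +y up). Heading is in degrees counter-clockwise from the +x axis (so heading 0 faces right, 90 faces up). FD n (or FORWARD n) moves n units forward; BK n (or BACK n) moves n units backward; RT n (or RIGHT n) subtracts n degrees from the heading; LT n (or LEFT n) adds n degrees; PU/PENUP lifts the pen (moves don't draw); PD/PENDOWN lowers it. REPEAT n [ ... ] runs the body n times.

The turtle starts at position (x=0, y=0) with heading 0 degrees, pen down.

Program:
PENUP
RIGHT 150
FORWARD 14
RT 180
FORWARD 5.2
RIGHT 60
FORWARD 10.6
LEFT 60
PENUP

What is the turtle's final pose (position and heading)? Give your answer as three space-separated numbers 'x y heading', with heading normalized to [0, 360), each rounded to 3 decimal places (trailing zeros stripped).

Executing turtle program step by step:
Start: pos=(0,0), heading=0, pen down
PU: pen up
RT 150: heading 0 -> 210
FD 14: (0,0) -> (-12.124,-7) [heading=210, move]
RT 180: heading 210 -> 30
FD 5.2: (-12.124,-7) -> (-7.621,-4.4) [heading=30, move]
RT 60: heading 30 -> 330
FD 10.6: (-7.621,-4.4) -> (1.559,-9.7) [heading=330, move]
LT 60: heading 330 -> 30
PU: pen up
Final: pos=(1.559,-9.7), heading=30, 0 segment(s) drawn

Answer: 1.559 -9.7 30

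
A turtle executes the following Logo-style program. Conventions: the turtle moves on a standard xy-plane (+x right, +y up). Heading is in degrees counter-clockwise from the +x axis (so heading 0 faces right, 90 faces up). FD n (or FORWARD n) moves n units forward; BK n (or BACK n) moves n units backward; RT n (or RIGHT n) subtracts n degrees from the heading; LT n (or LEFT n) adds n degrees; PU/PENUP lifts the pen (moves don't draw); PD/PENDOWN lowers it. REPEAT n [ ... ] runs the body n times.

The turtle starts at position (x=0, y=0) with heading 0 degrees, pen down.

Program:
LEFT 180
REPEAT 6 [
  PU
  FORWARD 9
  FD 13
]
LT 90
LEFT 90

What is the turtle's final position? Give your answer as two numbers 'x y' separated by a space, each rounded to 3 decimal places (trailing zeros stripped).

Executing turtle program step by step:
Start: pos=(0,0), heading=0, pen down
LT 180: heading 0 -> 180
REPEAT 6 [
  -- iteration 1/6 --
  PU: pen up
  FD 9: (0,0) -> (-9,0) [heading=180, move]
  FD 13: (-9,0) -> (-22,0) [heading=180, move]
  -- iteration 2/6 --
  PU: pen up
  FD 9: (-22,0) -> (-31,0) [heading=180, move]
  FD 13: (-31,0) -> (-44,0) [heading=180, move]
  -- iteration 3/6 --
  PU: pen up
  FD 9: (-44,0) -> (-53,0) [heading=180, move]
  FD 13: (-53,0) -> (-66,0) [heading=180, move]
  -- iteration 4/6 --
  PU: pen up
  FD 9: (-66,0) -> (-75,0) [heading=180, move]
  FD 13: (-75,0) -> (-88,0) [heading=180, move]
  -- iteration 5/6 --
  PU: pen up
  FD 9: (-88,0) -> (-97,0) [heading=180, move]
  FD 13: (-97,0) -> (-110,0) [heading=180, move]
  -- iteration 6/6 --
  PU: pen up
  FD 9: (-110,0) -> (-119,0) [heading=180, move]
  FD 13: (-119,0) -> (-132,0) [heading=180, move]
]
LT 90: heading 180 -> 270
LT 90: heading 270 -> 0
Final: pos=(-132,0), heading=0, 0 segment(s) drawn

Answer: -132 0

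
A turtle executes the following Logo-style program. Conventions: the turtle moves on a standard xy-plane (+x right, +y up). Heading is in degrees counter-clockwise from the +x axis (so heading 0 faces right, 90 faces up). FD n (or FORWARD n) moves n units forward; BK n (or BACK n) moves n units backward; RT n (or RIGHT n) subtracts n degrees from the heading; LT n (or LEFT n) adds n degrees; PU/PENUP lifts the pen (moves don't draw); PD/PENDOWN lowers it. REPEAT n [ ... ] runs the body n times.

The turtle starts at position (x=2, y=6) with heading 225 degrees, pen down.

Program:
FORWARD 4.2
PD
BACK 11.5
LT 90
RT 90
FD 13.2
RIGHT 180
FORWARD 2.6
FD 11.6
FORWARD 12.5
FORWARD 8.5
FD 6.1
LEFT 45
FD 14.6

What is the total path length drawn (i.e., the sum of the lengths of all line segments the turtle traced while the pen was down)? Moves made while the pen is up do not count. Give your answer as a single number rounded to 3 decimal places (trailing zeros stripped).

Executing turtle program step by step:
Start: pos=(2,6), heading=225, pen down
FD 4.2: (2,6) -> (-0.97,3.03) [heading=225, draw]
PD: pen down
BK 11.5: (-0.97,3.03) -> (7.162,11.162) [heading=225, draw]
LT 90: heading 225 -> 315
RT 90: heading 315 -> 225
FD 13.2: (7.162,11.162) -> (-2.172,1.828) [heading=225, draw]
RT 180: heading 225 -> 45
FD 2.6: (-2.172,1.828) -> (-0.333,3.667) [heading=45, draw]
FD 11.6: (-0.333,3.667) -> (7.869,11.869) [heading=45, draw]
FD 12.5: (7.869,11.869) -> (16.708,20.708) [heading=45, draw]
FD 8.5: (16.708,20.708) -> (22.718,26.718) [heading=45, draw]
FD 6.1: (22.718,26.718) -> (27.032,31.032) [heading=45, draw]
LT 45: heading 45 -> 90
FD 14.6: (27.032,31.032) -> (27.032,45.632) [heading=90, draw]
Final: pos=(27.032,45.632), heading=90, 9 segment(s) drawn

Segment lengths:
  seg 1: (2,6) -> (-0.97,3.03), length = 4.2
  seg 2: (-0.97,3.03) -> (7.162,11.162), length = 11.5
  seg 3: (7.162,11.162) -> (-2.172,1.828), length = 13.2
  seg 4: (-2.172,1.828) -> (-0.333,3.667), length = 2.6
  seg 5: (-0.333,3.667) -> (7.869,11.869), length = 11.6
  seg 6: (7.869,11.869) -> (16.708,20.708), length = 12.5
  seg 7: (16.708,20.708) -> (22.718,26.718), length = 8.5
  seg 8: (22.718,26.718) -> (27.032,31.032), length = 6.1
  seg 9: (27.032,31.032) -> (27.032,45.632), length = 14.6
Total = 84.8

Answer: 84.8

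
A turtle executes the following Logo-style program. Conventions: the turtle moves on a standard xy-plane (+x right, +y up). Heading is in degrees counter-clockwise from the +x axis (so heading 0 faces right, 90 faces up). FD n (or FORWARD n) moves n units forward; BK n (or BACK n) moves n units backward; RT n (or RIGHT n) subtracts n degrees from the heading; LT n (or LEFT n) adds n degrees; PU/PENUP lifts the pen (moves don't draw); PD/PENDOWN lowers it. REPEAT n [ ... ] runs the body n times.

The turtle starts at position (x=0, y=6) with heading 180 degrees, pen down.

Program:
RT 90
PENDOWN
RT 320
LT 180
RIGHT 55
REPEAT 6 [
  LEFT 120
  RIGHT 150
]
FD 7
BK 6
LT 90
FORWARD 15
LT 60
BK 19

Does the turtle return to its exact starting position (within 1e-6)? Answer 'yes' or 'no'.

Answer: no

Derivation:
Executing turtle program step by step:
Start: pos=(0,6), heading=180, pen down
RT 90: heading 180 -> 90
PD: pen down
RT 320: heading 90 -> 130
LT 180: heading 130 -> 310
RT 55: heading 310 -> 255
REPEAT 6 [
  -- iteration 1/6 --
  LT 120: heading 255 -> 15
  RT 150: heading 15 -> 225
  -- iteration 2/6 --
  LT 120: heading 225 -> 345
  RT 150: heading 345 -> 195
  -- iteration 3/6 --
  LT 120: heading 195 -> 315
  RT 150: heading 315 -> 165
  -- iteration 4/6 --
  LT 120: heading 165 -> 285
  RT 150: heading 285 -> 135
  -- iteration 5/6 --
  LT 120: heading 135 -> 255
  RT 150: heading 255 -> 105
  -- iteration 6/6 --
  LT 120: heading 105 -> 225
  RT 150: heading 225 -> 75
]
FD 7: (0,6) -> (1.812,12.761) [heading=75, draw]
BK 6: (1.812,12.761) -> (0.259,6.966) [heading=75, draw]
LT 90: heading 75 -> 165
FD 15: (0.259,6.966) -> (-14.23,10.848) [heading=165, draw]
LT 60: heading 165 -> 225
BK 19: (-14.23,10.848) -> (-0.795,24.283) [heading=225, draw]
Final: pos=(-0.795,24.283), heading=225, 4 segment(s) drawn

Start position: (0, 6)
Final position: (-0.795, 24.283)
Distance = 18.301; >= 1e-6 -> NOT closed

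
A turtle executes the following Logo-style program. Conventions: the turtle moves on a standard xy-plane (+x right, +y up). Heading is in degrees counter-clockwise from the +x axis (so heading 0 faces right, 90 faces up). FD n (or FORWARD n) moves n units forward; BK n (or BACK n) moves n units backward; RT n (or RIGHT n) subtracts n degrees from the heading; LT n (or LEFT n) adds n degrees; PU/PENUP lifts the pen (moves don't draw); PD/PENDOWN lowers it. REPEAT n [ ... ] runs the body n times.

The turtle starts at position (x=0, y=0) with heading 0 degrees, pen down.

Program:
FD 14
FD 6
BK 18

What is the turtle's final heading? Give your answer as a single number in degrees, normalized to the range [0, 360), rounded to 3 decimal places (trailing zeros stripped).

Executing turtle program step by step:
Start: pos=(0,0), heading=0, pen down
FD 14: (0,0) -> (14,0) [heading=0, draw]
FD 6: (14,0) -> (20,0) [heading=0, draw]
BK 18: (20,0) -> (2,0) [heading=0, draw]
Final: pos=(2,0), heading=0, 3 segment(s) drawn

Answer: 0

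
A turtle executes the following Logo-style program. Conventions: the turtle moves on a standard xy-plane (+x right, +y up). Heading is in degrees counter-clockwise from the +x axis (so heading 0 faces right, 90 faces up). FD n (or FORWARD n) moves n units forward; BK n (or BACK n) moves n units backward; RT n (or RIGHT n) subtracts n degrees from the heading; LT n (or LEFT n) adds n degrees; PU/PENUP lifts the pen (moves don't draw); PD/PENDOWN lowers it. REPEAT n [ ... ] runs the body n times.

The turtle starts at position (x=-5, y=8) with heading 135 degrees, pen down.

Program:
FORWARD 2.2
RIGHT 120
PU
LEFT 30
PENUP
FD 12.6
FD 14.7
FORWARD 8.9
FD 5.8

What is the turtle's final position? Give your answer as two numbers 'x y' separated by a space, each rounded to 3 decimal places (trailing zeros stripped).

Executing turtle program step by step:
Start: pos=(-5,8), heading=135, pen down
FD 2.2: (-5,8) -> (-6.556,9.556) [heading=135, draw]
RT 120: heading 135 -> 15
PU: pen up
LT 30: heading 15 -> 45
PU: pen up
FD 12.6: (-6.556,9.556) -> (2.354,18.465) [heading=45, move]
FD 14.7: (2.354,18.465) -> (12.748,28.86) [heading=45, move]
FD 8.9: (12.748,28.86) -> (19.042,35.153) [heading=45, move]
FD 5.8: (19.042,35.153) -> (23.143,39.254) [heading=45, move]
Final: pos=(23.143,39.254), heading=45, 1 segment(s) drawn

Answer: 23.143 39.254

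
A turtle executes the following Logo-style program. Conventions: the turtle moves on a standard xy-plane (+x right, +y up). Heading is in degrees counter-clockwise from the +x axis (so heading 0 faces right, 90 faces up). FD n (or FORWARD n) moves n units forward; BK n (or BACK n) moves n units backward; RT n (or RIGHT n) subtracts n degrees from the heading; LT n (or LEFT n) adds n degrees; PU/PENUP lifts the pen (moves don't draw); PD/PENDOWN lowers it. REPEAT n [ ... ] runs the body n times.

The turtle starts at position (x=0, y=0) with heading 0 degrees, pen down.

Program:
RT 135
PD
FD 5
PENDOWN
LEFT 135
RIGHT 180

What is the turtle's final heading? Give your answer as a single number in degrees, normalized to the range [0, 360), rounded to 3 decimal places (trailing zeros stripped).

Executing turtle program step by step:
Start: pos=(0,0), heading=0, pen down
RT 135: heading 0 -> 225
PD: pen down
FD 5: (0,0) -> (-3.536,-3.536) [heading=225, draw]
PD: pen down
LT 135: heading 225 -> 0
RT 180: heading 0 -> 180
Final: pos=(-3.536,-3.536), heading=180, 1 segment(s) drawn

Answer: 180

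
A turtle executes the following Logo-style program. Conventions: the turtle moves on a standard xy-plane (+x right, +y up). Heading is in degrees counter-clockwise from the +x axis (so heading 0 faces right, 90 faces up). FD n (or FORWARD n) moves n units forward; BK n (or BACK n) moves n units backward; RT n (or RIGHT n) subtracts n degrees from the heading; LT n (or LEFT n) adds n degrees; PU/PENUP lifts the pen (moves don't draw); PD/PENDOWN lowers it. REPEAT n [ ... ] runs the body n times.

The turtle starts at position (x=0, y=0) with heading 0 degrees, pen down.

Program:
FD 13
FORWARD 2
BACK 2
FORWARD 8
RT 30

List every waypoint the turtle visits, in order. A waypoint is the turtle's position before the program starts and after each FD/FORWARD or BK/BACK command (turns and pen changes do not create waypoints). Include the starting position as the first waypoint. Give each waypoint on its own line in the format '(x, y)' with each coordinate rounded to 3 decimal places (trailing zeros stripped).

Answer: (0, 0)
(13, 0)
(15, 0)
(13, 0)
(21, 0)

Derivation:
Executing turtle program step by step:
Start: pos=(0,0), heading=0, pen down
FD 13: (0,0) -> (13,0) [heading=0, draw]
FD 2: (13,0) -> (15,0) [heading=0, draw]
BK 2: (15,0) -> (13,0) [heading=0, draw]
FD 8: (13,0) -> (21,0) [heading=0, draw]
RT 30: heading 0 -> 330
Final: pos=(21,0), heading=330, 4 segment(s) drawn
Waypoints (5 total):
(0, 0)
(13, 0)
(15, 0)
(13, 0)
(21, 0)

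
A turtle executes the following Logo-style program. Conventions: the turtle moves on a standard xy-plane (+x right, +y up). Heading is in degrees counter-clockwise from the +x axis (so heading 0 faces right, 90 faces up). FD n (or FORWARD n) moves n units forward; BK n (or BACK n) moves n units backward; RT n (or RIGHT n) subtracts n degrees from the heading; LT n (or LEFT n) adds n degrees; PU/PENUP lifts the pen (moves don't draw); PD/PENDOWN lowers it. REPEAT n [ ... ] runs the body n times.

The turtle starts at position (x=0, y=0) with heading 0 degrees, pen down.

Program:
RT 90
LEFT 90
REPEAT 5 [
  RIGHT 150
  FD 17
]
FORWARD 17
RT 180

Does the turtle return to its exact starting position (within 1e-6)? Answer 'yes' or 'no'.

Executing turtle program step by step:
Start: pos=(0,0), heading=0, pen down
RT 90: heading 0 -> 270
LT 90: heading 270 -> 0
REPEAT 5 [
  -- iteration 1/5 --
  RT 150: heading 0 -> 210
  FD 17: (0,0) -> (-14.722,-8.5) [heading=210, draw]
  -- iteration 2/5 --
  RT 150: heading 210 -> 60
  FD 17: (-14.722,-8.5) -> (-6.222,6.222) [heading=60, draw]
  -- iteration 3/5 --
  RT 150: heading 60 -> 270
  FD 17: (-6.222,6.222) -> (-6.222,-10.778) [heading=270, draw]
  -- iteration 4/5 --
  RT 150: heading 270 -> 120
  FD 17: (-6.222,-10.778) -> (-14.722,3.945) [heading=120, draw]
  -- iteration 5/5 --
  RT 150: heading 120 -> 330
  FD 17: (-14.722,3.945) -> (0,-4.555) [heading=330, draw]
]
FD 17: (0,-4.555) -> (14.722,-13.055) [heading=330, draw]
RT 180: heading 330 -> 150
Final: pos=(14.722,-13.055), heading=150, 6 segment(s) drawn

Start position: (0, 0)
Final position: (14.722, -13.055)
Distance = 19.677; >= 1e-6 -> NOT closed

Answer: no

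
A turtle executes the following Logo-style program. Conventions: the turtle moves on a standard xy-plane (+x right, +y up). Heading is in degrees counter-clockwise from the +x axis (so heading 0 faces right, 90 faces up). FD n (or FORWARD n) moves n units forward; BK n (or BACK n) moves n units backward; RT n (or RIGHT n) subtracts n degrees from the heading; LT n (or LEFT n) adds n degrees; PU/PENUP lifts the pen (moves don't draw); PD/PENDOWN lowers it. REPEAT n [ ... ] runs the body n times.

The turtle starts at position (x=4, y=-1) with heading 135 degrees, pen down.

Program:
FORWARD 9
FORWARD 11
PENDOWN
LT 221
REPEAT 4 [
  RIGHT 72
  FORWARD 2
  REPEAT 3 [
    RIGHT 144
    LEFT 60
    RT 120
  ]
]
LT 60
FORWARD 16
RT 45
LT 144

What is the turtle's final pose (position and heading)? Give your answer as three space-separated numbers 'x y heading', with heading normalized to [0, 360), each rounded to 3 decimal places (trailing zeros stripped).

Answer: -19.47 5.364 299

Derivation:
Executing turtle program step by step:
Start: pos=(4,-1), heading=135, pen down
FD 9: (4,-1) -> (-2.364,5.364) [heading=135, draw]
FD 11: (-2.364,5.364) -> (-10.142,13.142) [heading=135, draw]
PD: pen down
LT 221: heading 135 -> 356
REPEAT 4 [
  -- iteration 1/4 --
  RT 72: heading 356 -> 284
  FD 2: (-10.142,13.142) -> (-9.658,11.202) [heading=284, draw]
  REPEAT 3 [
    -- iteration 1/3 --
    RT 144: heading 284 -> 140
    LT 60: heading 140 -> 200
    RT 120: heading 200 -> 80
    -- iteration 2/3 --
    RT 144: heading 80 -> 296
    LT 60: heading 296 -> 356
    RT 120: heading 356 -> 236
    -- iteration 3/3 --
    RT 144: heading 236 -> 92
    LT 60: heading 92 -> 152
    RT 120: heading 152 -> 32
  ]
  -- iteration 2/4 --
  RT 72: heading 32 -> 320
  FD 2: (-9.658,11.202) -> (-8.126,9.916) [heading=320, draw]
  REPEAT 3 [
    -- iteration 1/3 --
    RT 144: heading 320 -> 176
    LT 60: heading 176 -> 236
    RT 120: heading 236 -> 116
    -- iteration 2/3 --
    RT 144: heading 116 -> 332
    LT 60: heading 332 -> 32
    RT 120: heading 32 -> 272
    -- iteration 3/3 --
    RT 144: heading 272 -> 128
    LT 60: heading 128 -> 188
    RT 120: heading 188 -> 68
  ]
  -- iteration 3/4 --
  RT 72: heading 68 -> 356
  FD 2: (-8.126,9.916) -> (-6.131,9.776) [heading=356, draw]
  REPEAT 3 [
    -- iteration 1/3 --
    RT 144: heading 356 -> 212
    LT 60: heading 212 -> 272
    RT 120: heading 272 -> 152
    -- iteration 2/3 --
    RT 144: heading 152 -> 8
    LT 60: heading 8 -> 68
    RT 120: heading 68 -> 308
    -- iteration 3/3 --
    RT 144: heading 308 -> 164
    LT 60: heading 164 -> 224
    RT 120: heading 224 -> 104
  ]
  -- iteration 4/4 --
  RT 72: heading 104 -> 32
  FD 2: (-6.131,9.776) -> (-4.435,10.836) [heading=32, draw]
  REPEAT 3 [
    -- iteration 1/3 --
    RT 144: heading 32 -> 248
    LT 60: heading 248 -> 308
    RT 120: heading 308 -> 188
    -- iteration 2/3 --
    RT 144: heading 188 -> 44
    LT 60: heading 44 -> 104
    RT 120: heading 104 -> 344
    -- iteration 3/3 --
    RT 144: heading 344 -> 200
    LT 60: heading 200 -> 260
    RT 120: heading 260 -> 140
  ]
]
LT 60: heading 140 -> 200
FD 16: (-4.435,10.836) -> (-19.47,5.364) [heading=200, draw]
RT 45: heading 200 -> 155
LT 144: heading 155 -> 299
Final: pos=(-19.47,5.364), heading=299, 7 segment(s) drawn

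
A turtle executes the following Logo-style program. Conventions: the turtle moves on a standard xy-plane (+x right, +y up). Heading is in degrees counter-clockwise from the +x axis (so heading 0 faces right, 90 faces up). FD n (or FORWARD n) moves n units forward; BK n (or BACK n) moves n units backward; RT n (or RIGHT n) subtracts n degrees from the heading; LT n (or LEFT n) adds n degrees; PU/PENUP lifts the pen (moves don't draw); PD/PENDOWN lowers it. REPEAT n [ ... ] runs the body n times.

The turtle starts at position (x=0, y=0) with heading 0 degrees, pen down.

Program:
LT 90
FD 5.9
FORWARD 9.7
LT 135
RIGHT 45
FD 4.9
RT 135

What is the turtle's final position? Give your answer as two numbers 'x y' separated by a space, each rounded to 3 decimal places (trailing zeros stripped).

Executing turtle program step by step:
Start: pos=(0,0), heading=0, pen down
LT 90: heading 0 -> 90
FD 5.9: (0,0) -> (0,5.9) [heading=90, draw]
FD 9.7: (0,5.9) -> (0,15.6) [heading=90, draw]
LT 135: heading 90 -> 225
RT 45: heading 225 -> 180
FD 4.9: (0,15.6) -> (-4.9,15.6) [heading=180, draw]
RT 135: heading 180 -> 45
Final: pos=(-4.9,15.6), heading=45, 3 segment(s) drawn

Answer: -4.9 15.6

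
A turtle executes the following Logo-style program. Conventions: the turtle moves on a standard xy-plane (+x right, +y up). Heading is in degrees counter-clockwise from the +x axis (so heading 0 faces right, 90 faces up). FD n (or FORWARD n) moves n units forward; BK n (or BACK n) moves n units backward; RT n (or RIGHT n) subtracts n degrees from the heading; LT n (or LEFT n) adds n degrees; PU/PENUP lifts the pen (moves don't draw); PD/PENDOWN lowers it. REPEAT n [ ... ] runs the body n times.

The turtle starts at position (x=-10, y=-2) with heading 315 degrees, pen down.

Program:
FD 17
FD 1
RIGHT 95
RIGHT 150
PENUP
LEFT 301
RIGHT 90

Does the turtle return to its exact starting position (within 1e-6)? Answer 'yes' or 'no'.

Executing turtle program step by step:
Start: pos=(-10,-2), heading=315, pen down
FD 17: (-10,-2) -> (2.021,-14.021) [heading=315, draw]
FD 1: (2.021,-14.021) -> (2.728,-14.728) [heading=315, draw]
RT 95: heading 315 -> 220
RT 150: heading 220 -> 70
PU: pen up
LT 301: heading 70 -> 11
RT 90: heading 11 -> 281
Final: pos=(2.728,-14.728), heading=281, 2 segment(s) drawn

Start position: (-10, -2)
Final position: (2.728, -14.728)
Distance = 18; >= 1e-6 -> NOT closed

Answer: no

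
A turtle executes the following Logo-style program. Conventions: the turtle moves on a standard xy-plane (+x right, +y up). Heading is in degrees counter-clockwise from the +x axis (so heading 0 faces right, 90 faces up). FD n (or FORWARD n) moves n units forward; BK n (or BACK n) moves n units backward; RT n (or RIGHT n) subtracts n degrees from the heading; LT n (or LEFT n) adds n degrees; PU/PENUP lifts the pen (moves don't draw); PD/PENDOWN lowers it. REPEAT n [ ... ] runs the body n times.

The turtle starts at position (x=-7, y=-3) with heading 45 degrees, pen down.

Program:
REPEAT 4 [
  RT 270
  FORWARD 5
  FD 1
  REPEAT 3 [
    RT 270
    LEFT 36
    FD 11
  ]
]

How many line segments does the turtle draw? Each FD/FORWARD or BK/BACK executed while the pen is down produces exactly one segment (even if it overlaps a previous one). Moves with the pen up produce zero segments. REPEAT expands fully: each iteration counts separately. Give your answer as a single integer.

Executing turtle program step by step:
Start: pos=(-7,-3), heading=45, pen down
REPEAT 4 [
  -- iteration 1/4 --
  RT 270: heading 45 -> 135
  FD 5: (-7,-3) -> (-10.536,0.536) [heading=135, draw]
  FD 1: (-10.536,0.536) -> (-11.243,1.243) [heading=135, draw]
  REPEAT 3 [
    -- iteration 1/3 --
    RT 270: heading 135 -> 225
    LT 36: heading 225 -> 261
    FD 11: (-11.243,1.243) -> (-12.963,-9.622) [heading=261, draw]
    -- iteration 2/3 --
    RT 270: heading 261 -> 351
    LT 36: heading 351 -> 27
    FD 11: (-12.963,-9.622) -> (-3.162,-4.628) [heading=27, draw]
    -- iteration 3/3 --
    RT 270: heading 27 -> 117
    LT 36: heading 117 -> 153
    FD 11: (-3.162,-4.628) -> (-12.963,0.366) [heading=153, draw]
  ]
  -- iteration 2/4 --
  RT 270: heading 153 -> 243
  FD 5: (-12.963,0.366) -> (-15.233,-4.089) [heading=243, draw]
  FD 1: (-15.233,-4.089) -> (-15.687,-4.98) [heading=243, draw]
  REPEAT 3 [
    -- iteration 1/3 --
    RT 270: heading 243 -> 333
    LT 36: heading 333 -> 9
    FD 11: (-15.687,-4.98) -> (-4.823,-3.259) [heading=9, draw]
    -- iteration 2/3 --
    RT 270: heading 9 -> 99
    LT 36: heading 99 -> 135
    FD 11: (-4.823,-3.259) -> (-12.601,4.519) [heading=135, draw]
    -- iteration 3/3 --
    RT 270: heading 135 -> 225
    LT 36: heading 225 -> 261
    FD 11: (-12.601,4.519) -> (-14.322,-6.346) [heading=261, draw]
  ]
  -- iteration 3/4 --
  RT 270: heading 261 -> 351
  FD 5: (-14.322,-6.346) -> (-9.383,-7.128) [heading=351, draw]
  FD 1: (-9.383,-7.128) -> (-8.396,-7.284) [heading=351, draw]
  REPEAT 3 [
    -- iteration 1/3 --
    RT 270: heading 351 -> 81
    LT 36: heading 81 -> 117
    FD 11: (-8.396,-7.284) -> (-13.39,2.517) [heading=117, draw]
    -- iteration 2/3 --
    RT 270: heading 117 -> 207
    LT 36: heading 207 -> 243
    FD 11: (-13.39,2.517) -> (-18.383,-7.284) [heading=243, draw]
    -- iteration 3/3 --
    RT 270: heading 243 -> 333
    LT 36: heading 333 -> 9
    FD 11: (-18.383,-7.284) -> (-7.519,-5.564) [heading=9, draw]
  ]
  -- iteration 4/4 --
  RT 270: heading 9 -> 99
  FD 5: (-7.519,-5.564) -> (-8.301,-0.625) [heading=99, draw]
  FD 1: (-8.301,-0.625) -> (-8.457,0.363) [heading=99, draw]
  REPEAT 3 [
    -- iteration 1/3 --
    RT 270: heading 99 -> 189
    LT 36: heading 189 -> 225
    FD 11: (-8.457,0.363) -> (-16.236,-7.416) [heading=225, draw]
    -- iteration 2/3 --
    RT 270: heading 225 -> 315
    LT 36: heading 315 -> 351
    FD 11: (-16.236,-7.416) -> (-5.371,-9.136) [heading=351, draw]
    -- iteration 3/3 --
    RT 270: heading 351 -> 81
    LT 36: heading 81 -> 117
    FD 11: (-5.371,-9.136) -> (-10.365,0.665) [heading=117, draw]
  ]
]
Final: pos=(-10.365,0.665), heading=117, 20 segment(s) drawn
Segments drawn: 20

Answer: 20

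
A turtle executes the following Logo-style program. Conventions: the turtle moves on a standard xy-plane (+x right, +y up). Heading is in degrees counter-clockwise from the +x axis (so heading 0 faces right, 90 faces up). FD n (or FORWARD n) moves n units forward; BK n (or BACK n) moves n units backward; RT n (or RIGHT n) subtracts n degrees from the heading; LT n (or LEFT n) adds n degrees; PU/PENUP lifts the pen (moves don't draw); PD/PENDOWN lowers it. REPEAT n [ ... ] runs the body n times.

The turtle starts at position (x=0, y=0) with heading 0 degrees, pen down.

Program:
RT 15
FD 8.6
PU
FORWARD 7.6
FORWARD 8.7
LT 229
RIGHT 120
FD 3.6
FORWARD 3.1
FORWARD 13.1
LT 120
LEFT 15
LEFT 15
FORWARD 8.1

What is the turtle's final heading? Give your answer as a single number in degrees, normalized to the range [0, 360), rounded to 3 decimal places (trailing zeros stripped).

Executing turtle program step by step:
Start: pos=(0,0), heading=0, pen down
RT 15: heading 0 -> 345
FD 8.6: (0,0) -> (8.307,-2.226) [heading=345, draw]
PU: pen up
FD 7.6: (8.307,-2.226) -> (15.648,-4.193) [heading=345, move]
FD 8.7: (15.648,-4.193) -> (24.052,-6.445) [heading=345, move]
LT 229: heading 345 -> 214
RT 120: heading 214 -> 94
FD 3.6: (24.052,-6.445) -> (23.8,-2.853) [heading=94, move]
FD 3.1: (23.8,-2.853) -> (23.584,0.239) [heading=94, move]
FD 13.1: (23.584,0.239) -> (22.67,13.307) [heading=94, move]
LT 120: heading 94 -> 214
LT 15: heading 214 -> 229
LT 15: heading 229 -> 244
FD 8.1: (22.67,13.307) -> (19.12,6.027) [heading=244, move]
Final: pos=(19.12,6.027), heading=244, 1 segment(s) drawn

Answer: 244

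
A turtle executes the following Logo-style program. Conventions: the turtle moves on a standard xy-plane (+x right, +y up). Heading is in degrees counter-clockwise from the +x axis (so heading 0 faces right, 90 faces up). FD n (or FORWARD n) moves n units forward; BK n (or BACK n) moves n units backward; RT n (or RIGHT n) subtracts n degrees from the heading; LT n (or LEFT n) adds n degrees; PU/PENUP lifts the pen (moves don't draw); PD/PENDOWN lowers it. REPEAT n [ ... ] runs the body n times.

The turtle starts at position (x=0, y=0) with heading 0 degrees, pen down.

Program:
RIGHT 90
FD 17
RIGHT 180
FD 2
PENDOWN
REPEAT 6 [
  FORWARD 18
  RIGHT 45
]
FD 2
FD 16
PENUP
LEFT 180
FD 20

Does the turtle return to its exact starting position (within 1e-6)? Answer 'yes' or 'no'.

Executing turtle program step by step:
Start: pos=(0,0), heading=0, pen down
RT 90: heading 0 -> 270
FD 17: (0,0) -> (0,-17) [heading=270, draw]
RT 180: heading 270 -> 90
FD 2: (0,-17) -> (0,-15) [heading=90, draw]
PD: pen down
REPEAT 6 [
  -- iteration 1/6 --
  FD 18: (0,-15) -> (0,3) [heading=90, draw]
  RT 45: heading 90 -> 45
  -- iteration 2/6 --
  FD 18: (0,3) -> (12.728,15.728) [heading=45, draw]
  RT 45: heading 45 -> 0
  -- iteration 3/6 --
  FD 18: (12.728,15.728) -> (30.728,15.728) [heading=0, draw]
  RT 45: heading 0 -> 315
  -- iteration 4/6 --
  FD 18: (30.728,15.728) -> (43.456,3) [heading=315, draw]
  RT 45: heading 315 -> 270
  -- iteration 5/6 --
  FD 18: (43.456,3) -> (43.456,-15) [heading=270, draw]
  RT 45: heading 270 -> 225
  -- iteration 6/6 --
  FD 18: (43.456,-15) -> (30.728,-27.728) [heading=225, draw]
  RT 45: heading 225 -> 180
]
FD 2: (30.728,-27.728) -> (28.728,-27.728) [heading=180, draw]
FD 16: (28.728,-27.728) -> (12.728,-27.728) [heading=180, draw]
PU: pen up
LT 180: heading 180 -> 0
FD 20: (12.728,-27.728) -> (32.728,-27.728) [heading=0, move]
Final: pos=(32.728,-27.728), heading=0, 10 segment(s) drawn

Start position: (0, 0)
Final position: (32.728, -27.728)
Distance = 42.895; >= 1e-6 -> NOT closed

Answer: no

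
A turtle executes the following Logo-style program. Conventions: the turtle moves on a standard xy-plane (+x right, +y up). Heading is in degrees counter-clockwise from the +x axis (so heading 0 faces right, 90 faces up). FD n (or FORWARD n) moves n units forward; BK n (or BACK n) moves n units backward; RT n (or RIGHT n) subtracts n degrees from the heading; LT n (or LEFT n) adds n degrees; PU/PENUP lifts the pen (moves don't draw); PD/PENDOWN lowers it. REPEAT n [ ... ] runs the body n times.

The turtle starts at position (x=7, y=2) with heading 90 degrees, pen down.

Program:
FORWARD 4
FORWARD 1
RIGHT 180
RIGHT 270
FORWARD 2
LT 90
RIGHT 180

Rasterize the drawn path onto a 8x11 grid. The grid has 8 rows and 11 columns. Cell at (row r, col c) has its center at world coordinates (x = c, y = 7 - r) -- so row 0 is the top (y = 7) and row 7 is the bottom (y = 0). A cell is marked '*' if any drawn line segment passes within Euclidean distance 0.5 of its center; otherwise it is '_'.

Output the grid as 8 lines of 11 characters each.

Answer: _______***_
_______*___
_______*___
_______*___
_______*___
_______*___
___________
___________

Derivation:
Segment 0: (7,2) -> (7,6)
Segment 1: (7,6) -> (7,7)
Segment 2: (7,7) -> (9,7)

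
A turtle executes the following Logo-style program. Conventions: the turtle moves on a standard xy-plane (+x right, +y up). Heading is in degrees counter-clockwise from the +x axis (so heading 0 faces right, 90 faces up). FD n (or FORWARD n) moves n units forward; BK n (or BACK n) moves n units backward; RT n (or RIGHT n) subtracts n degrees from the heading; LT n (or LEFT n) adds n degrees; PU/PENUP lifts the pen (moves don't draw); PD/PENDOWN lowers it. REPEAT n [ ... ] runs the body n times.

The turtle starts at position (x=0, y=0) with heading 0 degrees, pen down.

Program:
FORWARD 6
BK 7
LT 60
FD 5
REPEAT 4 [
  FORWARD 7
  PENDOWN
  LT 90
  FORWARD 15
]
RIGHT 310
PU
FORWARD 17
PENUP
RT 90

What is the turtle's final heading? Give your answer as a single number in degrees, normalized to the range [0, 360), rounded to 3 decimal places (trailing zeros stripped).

Executing turtle program step by step:
Start: pos=(0,0), heading=0, pen down
FD 6: (0,0) -> (6,0) [heading=0, draw]
BK 7: (6,0) -> (-1,0) [heading=0, draw]
LT 60: heading 0 -> 60
FD 5: (-1,0) -> (1.5,4.33) [heading=60, draw]
REPEAT 4 [
  -- iteration 1/4 --
  FD 7: (1.5,4.33) -> (5,10.392) [heading=60, draw]
  PD: pen down
  LT 90: heading 60 -> 150
  FD 15: (5,10.392) -> (-7.99,17.892) [heading=150, draw]
  -- iteration 2/4 --
  FD 7: (-7.99,17.892) -> (-14.053,21.392) [heading=150, draw]
  PD: pen down
  LT 90: heading 150 -> 240
  FD 15: (-14.053,21.392) -> (-21.553,8.402) [heading=240, draw]
  -- iteration 3/4 --
  FD 7: (-21.553,8.402) -> (-25.053,2.34) [heading=240, draw]
  PD: pen down
  LT 90: heading 240 -> 330
  FD 15: (-25.053,2.34) -> (-12.062,-5.16) [heading=330, draw]
  -- iteration 4/4 --
  FD 7: (-12.062,-5.16) -> (-6,-8.66) [heading=330, draw]
  PD: pen down
  LT 90: heading 330 -> 60
  FD 15: (-6,-8.66) -> (1.5,4.33) [heading=60, draw]
]
RT 310: heading 60 -> 110
PU: pen up
FD 17: (1.5,4.33) -> (-4.314,20.305) [heading=110, move]
PU: pen up
RT 90: heading 110 -> 20
Final: pos=(-4.314,20.305), heading=20, 11 segment(s) drawn

Answer: 20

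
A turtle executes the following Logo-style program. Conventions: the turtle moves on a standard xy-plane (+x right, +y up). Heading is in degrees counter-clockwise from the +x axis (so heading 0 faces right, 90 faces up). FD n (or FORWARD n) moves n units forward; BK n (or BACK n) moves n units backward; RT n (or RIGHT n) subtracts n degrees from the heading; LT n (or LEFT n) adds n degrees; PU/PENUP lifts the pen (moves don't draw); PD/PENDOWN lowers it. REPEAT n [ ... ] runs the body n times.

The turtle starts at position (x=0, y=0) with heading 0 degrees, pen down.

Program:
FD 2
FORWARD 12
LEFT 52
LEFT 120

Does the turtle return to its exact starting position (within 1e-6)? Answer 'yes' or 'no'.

Answer: no

Derivation:
Executing turtle program step by step:
Start: pos=(0,0), heading=0, pen down
FD 2: (0,0) -> (2,0) [heading=0, draw]
FD 12: (2,0) -> (14,0) [heading=0, draw]
LT 52: heading 0 -> 52
LT 120: heading 52 -> 172
Final: pos=(14,0), heading=172, 2 segment(s) drawn

Start position: (0, 0)
Final position: (14, 0)
Distance = 14; >= 1e-6 -> NOT closed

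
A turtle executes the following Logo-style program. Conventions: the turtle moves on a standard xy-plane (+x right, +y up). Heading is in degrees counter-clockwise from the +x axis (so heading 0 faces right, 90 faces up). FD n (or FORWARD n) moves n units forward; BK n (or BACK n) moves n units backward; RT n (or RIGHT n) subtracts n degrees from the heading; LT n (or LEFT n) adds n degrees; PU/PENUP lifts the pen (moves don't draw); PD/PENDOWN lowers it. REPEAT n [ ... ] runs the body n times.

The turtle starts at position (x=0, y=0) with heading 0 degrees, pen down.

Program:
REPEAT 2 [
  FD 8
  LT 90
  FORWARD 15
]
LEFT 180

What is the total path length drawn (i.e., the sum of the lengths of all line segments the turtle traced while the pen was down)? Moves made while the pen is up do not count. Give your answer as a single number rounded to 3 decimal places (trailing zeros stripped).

Executing turtle program step by step:
Start: pos=(0,0), heading=0, pen down
REPEAT 2 [
  -- iteration 1/2 --
  FD 8: (0,0) -> (8,0) [heading=0, draw]
  LT 90: heading 0 -> 90
  FD 15: (8,0) -> (8,15) [heading=90, draw]
  -- iteration 2/2 --
  FD 8: (8,15) -> (8,23) [heading=90, draw]
  LT 90: heading 90 -> 180
  FD 15: (8,23) -> (-7,23) [heading=180, draw]
]
LT 180: heading 180 -> 0
Final: pos=(-7,23), heading=0, 4 segment(s) drawn

Segment lengths:
  seg 1: (0,0) -> (8,0), length = 8
  seg 2: (8,0) -> (8,15), length = 15
  seg 3: (8,15) -> (8,23), length = 8
  seg 4: (8,23) -> (-7,23), length = 15
Total = 46

Answer: 46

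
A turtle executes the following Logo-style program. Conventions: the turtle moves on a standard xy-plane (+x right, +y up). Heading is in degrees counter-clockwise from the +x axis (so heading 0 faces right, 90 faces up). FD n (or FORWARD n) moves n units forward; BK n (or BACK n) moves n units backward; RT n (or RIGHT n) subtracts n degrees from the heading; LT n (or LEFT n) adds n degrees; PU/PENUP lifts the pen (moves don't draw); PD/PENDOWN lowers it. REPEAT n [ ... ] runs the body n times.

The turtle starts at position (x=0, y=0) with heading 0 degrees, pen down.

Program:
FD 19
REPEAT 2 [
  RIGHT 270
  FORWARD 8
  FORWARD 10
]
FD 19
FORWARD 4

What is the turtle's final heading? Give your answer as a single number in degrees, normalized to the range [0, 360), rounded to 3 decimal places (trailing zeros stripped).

Answer: 180

Derivation:
Executing turtle program step by step:
Start: pos=(0,0), heading=0, pen down
FD 19: (0,0) -> (19,0) [heading=0, draw]
REPEAT 2 [
  -- iteration 1/2 --
  RT 270: heading 0 -> 90
  FD 8: (19,0) -> (19,8) [heading=90, draw]
  FD 10: (19,8) -> (19,18) [heading=90, draw]
  -- iteration 2/2 --
  RT 270: heading 90 -> 180
  FD 8: (19,18) -> (11,18) [heading=180, draw]
  FD 10: (11,18) -> (1,18) [heading=180, draw]
]
FD 19: (1,18) -> (-18,18) [heading=180, draw]
FD 4: (-18,18) -> (-22,18) [heading=180, draw]
Final: pos=(-22,18), heading=180, 7 segment(s) drawn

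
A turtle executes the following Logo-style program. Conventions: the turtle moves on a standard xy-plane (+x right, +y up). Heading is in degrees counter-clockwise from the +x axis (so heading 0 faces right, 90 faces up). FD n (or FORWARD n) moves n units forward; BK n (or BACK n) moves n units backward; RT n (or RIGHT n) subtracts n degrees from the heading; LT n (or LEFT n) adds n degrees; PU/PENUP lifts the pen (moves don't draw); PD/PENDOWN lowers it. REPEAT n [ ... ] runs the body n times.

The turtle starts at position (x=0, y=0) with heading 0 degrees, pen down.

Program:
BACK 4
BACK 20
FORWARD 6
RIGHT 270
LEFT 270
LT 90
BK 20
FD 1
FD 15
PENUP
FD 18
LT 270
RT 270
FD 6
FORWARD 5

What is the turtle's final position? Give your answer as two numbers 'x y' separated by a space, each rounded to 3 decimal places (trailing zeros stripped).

Answer: -18 25

Derivation:
Executing turtle program step by step:
Start: pos=(0,0), heading=0, pen down
BK 4: (0,0) -> (-4,0) [heading=0, draw]
BK 20: (-4,0) -> (-24,0) [heading=0, draw]
FD 6: (-24,0) -> (-18,0) [heading=0, draw]
RT 270: heading 0 -> 90
LT 270: heading 90 -> 0
LT 90: heading 0 -> 90
BK 20: (-18,0) -> (-18,-20) [heading=90, draw]
FD 1: (-18,-20) -> (-18,-19) [heading=90, draw]
FD 15: (-18,-19) -> (-18,-4) [heading=90, draw]
PU: pen up
FD 18: (-18,-4) -> (-18,14) [heading=90, move]
LT 270: heading 90 -> 0
RT 270: heading 0 -> 90
FD 6: (-18,14) -> (-18,20) [heading=90, move]
FD 5: (-18,20) -> (-18,25) [heading=90, move]
Final: pos=(-18,25), heading=90, 6 segment(s) drawn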